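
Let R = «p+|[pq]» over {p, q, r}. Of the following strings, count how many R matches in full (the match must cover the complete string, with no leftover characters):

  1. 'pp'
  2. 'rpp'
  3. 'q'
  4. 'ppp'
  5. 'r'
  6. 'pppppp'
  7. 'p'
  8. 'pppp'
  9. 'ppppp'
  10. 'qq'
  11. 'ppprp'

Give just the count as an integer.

1 → match
2 → no match
3 → match
4 → match
5 → no match
6 → match
7 → match
8 → match
9 → match
10 → no match
11 → no match
Total matched: 7

7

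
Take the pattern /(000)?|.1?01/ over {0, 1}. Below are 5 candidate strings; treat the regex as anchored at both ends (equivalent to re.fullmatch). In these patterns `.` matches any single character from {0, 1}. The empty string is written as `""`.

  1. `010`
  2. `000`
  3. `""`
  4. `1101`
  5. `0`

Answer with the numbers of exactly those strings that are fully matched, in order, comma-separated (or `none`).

1. `010` → no match
2. `000` → match
3. `""` → match
4. `1101` → match
5. `0` → no match

2, 3, 4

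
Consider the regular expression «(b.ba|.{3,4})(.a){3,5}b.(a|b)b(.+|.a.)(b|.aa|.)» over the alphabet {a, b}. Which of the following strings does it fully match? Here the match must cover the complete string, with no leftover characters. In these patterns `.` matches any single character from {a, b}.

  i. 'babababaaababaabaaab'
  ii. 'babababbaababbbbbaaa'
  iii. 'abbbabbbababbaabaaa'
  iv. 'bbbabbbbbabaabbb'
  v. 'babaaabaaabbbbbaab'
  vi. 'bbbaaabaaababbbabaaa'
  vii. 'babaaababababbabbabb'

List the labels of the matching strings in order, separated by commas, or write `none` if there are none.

i, v, vi, vii

i → match
ii → no match
iii → no match
iv → no match
v → match
vi → match
vii → match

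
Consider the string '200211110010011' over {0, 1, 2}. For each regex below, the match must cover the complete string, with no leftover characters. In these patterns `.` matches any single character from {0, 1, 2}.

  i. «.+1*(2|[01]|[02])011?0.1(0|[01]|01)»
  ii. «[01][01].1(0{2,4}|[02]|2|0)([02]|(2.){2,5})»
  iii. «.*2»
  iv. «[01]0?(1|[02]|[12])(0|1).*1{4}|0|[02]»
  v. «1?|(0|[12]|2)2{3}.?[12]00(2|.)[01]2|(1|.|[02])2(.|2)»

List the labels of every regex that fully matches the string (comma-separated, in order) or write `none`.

i → match
ii → no match
iii → no match — must end with '2'
iv → no match
v → no match

i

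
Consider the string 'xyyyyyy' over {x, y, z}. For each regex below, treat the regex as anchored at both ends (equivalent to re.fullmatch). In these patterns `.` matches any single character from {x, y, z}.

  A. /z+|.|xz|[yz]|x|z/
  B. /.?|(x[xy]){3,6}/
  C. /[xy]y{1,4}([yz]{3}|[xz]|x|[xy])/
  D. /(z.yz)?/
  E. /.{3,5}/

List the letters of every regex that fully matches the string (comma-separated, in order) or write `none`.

C

A → no match
B → no match
C → match
D → no match
E → no match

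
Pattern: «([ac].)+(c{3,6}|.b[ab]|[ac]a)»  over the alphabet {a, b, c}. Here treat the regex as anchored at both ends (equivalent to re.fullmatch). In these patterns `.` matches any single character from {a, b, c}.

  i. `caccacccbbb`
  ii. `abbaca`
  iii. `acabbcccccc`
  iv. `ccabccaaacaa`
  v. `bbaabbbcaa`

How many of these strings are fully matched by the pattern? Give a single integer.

2

i. `caccacccbbb` → match
ii. `abbaca` → no match
iii. `acabbcccccc` → no match
iv. `ccabccaaacaa` → match
v. `bbaabbbcaa` → no match
Total matched: 2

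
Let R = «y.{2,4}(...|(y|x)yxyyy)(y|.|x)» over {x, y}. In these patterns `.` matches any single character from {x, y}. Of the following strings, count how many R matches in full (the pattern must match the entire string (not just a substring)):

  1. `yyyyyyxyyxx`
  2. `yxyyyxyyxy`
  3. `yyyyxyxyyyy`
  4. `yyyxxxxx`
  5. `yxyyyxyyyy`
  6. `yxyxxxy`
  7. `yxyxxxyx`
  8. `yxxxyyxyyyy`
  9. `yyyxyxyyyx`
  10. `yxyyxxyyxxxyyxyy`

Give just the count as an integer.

7

1 → no match
2 → no match
3 → match
4 → match
5 → match
6 → match
7 → match
8 → match
9 → match
10 → no match
Total matched: 7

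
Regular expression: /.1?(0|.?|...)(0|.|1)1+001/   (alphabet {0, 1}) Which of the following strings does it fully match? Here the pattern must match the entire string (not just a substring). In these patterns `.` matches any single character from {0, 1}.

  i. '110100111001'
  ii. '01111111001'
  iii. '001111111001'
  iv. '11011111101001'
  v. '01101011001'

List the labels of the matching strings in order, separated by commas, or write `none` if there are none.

i, ii, iii, v

i. '110100111001' → match
ii. '01111111001' → match
iii. '001111111001' → match
iv → no match
v. '01101011001' → match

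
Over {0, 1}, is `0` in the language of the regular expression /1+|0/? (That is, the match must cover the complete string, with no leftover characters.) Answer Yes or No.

Yes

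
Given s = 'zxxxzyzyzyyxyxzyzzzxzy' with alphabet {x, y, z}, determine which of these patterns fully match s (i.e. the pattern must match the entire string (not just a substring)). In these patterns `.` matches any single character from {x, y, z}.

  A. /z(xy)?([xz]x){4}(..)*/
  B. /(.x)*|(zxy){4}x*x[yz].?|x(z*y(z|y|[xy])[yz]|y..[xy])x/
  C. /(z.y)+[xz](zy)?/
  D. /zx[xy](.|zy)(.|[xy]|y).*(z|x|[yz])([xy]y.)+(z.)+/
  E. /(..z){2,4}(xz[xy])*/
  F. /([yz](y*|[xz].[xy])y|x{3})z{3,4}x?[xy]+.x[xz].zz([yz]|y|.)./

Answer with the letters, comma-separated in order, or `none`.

A → no match
B → no match
C → no match
D → match
E → no match
F → no match

D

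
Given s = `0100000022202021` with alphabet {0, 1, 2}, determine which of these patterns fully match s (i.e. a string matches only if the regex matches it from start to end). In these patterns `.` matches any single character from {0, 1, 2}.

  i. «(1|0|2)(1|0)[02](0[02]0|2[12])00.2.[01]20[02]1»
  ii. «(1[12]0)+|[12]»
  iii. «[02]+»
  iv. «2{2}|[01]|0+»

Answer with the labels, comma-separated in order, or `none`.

i

i → match
ii → no match
iii → no match
iv → no match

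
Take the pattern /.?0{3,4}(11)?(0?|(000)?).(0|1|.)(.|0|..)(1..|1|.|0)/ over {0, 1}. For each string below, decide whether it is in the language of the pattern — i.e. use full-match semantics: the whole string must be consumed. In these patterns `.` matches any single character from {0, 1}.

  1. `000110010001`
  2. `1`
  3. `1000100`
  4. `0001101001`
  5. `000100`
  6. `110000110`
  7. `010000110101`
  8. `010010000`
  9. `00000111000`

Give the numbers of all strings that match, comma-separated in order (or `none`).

1. `000110010001` → no match
2. `1` → no match
3. `1000100` → no match
4. `0001101001` → match
5. `000100` → no match
6. `110000110` → no match
7. `010000110101` → no match
8. `010010000` → no match
9. `00000111000` → match

4, 9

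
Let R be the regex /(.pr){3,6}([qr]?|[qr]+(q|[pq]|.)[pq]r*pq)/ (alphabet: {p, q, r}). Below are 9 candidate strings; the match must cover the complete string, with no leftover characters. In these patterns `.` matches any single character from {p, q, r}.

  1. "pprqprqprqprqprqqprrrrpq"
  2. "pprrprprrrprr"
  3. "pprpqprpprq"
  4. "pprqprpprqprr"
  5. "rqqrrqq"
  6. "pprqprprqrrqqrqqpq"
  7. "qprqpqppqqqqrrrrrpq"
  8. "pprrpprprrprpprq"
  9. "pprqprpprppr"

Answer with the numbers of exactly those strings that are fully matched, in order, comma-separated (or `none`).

1, 4, 9

1 → match
2 → no match
3 → no match
4 → match
5 → no match
6 → no match
7 → no match
8 → no match
9 → match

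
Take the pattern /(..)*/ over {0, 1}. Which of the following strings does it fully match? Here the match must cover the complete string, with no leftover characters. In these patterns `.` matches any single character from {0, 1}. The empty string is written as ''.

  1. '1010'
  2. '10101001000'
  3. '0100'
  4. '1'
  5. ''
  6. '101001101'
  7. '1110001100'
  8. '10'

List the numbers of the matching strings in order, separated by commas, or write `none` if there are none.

1 → match
2 → no match
3 → match
4 → no match
5 → match
6 → no match
7 → match
8 → match

1, 3, 5, 7, 8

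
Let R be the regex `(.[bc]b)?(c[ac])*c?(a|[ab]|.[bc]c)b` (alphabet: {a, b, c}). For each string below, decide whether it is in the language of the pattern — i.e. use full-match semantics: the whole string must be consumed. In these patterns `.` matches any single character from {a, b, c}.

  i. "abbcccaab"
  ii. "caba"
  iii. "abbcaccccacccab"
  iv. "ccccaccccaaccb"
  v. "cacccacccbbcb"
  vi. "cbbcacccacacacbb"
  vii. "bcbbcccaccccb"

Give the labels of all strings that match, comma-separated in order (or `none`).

i, v, vi

i → match
ii → no match — must end with "b"
iii → no match
iv → no match
v → match
vi → match
vii → no match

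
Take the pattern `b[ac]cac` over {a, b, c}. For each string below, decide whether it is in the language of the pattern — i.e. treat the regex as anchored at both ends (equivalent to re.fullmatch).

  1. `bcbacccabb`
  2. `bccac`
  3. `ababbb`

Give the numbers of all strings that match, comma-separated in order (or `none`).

2

1 → no match — must end with `cac`
2 → match
3 → no match — must start with `b`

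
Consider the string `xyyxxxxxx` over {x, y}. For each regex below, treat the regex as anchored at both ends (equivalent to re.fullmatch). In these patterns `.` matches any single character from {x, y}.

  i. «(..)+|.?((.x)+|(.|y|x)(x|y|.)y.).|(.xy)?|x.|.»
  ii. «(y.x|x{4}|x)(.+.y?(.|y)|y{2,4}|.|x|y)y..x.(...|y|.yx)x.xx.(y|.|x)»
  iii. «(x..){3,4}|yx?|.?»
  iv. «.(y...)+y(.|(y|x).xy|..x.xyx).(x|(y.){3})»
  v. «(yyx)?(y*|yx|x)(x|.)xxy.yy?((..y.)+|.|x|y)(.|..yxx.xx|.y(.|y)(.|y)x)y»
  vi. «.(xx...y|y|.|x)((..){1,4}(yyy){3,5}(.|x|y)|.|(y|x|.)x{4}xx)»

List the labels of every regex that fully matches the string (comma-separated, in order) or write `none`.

i → no match
ii → no match
iii → match
iv → no match
v → no match — must end with `y`
vi → match

iii, vi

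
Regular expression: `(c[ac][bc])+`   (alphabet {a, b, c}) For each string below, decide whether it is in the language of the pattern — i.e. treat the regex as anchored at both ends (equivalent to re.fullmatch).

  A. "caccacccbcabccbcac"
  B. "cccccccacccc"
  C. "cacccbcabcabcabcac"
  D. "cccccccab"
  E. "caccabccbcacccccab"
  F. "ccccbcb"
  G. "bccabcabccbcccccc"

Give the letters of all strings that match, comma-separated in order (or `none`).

A → match
B → match
C → match
D → match
E → match
F → no match
G → no match — must start with "c"

A, B, C, D, E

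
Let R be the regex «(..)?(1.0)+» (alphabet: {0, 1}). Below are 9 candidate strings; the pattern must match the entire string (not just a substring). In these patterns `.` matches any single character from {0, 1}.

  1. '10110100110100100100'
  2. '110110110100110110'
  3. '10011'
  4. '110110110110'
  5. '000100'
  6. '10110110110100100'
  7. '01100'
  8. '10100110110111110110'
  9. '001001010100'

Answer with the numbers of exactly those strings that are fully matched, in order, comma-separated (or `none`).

1 → match
2 → match
3. '10011' → no match — must end with '0'
4. '110110110110' → match
5. '000100' → no match
6 → match
7. '01100' → match
8 → no match
9. '001001010100' → no match

1, 2, 4, 6, 7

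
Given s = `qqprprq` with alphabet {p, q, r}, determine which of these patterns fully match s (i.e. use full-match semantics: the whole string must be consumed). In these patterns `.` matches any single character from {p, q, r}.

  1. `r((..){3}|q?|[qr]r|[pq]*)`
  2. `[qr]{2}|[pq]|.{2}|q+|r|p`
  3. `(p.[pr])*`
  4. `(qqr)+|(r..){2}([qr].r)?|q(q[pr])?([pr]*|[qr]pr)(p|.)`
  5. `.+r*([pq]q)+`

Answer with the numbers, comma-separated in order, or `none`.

1 → no match — must start with `r`
2 → no match
3 → no match
4 → match
5 → no match

4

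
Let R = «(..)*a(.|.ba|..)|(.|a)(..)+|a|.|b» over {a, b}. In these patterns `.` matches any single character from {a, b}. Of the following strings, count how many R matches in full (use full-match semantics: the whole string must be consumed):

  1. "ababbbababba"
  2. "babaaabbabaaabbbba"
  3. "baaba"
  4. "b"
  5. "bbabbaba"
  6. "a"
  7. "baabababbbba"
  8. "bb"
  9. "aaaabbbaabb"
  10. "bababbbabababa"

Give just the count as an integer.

1 → match
2 → no match
3 → match
4 → match
5 → no match
6 → match
7 → no match
8 → no match
9 → match
10 → no match
Total matched: 5

5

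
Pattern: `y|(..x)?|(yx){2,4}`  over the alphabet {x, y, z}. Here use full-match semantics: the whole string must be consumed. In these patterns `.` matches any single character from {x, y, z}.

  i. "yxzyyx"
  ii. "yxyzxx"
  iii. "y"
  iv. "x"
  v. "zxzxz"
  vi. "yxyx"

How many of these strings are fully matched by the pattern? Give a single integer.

i → no match
ii → no match
iii → match
iv → no match
v → no match
vi → match
Total matched: 2

2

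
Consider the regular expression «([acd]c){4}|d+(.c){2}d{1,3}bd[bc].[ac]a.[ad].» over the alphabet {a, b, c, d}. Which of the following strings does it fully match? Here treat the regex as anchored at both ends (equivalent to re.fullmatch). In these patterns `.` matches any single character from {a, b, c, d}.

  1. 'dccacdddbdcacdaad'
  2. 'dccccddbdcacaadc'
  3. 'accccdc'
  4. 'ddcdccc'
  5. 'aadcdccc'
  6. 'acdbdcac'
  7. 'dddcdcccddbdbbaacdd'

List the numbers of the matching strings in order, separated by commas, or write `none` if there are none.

2

1 → no match
2 → match
3 → no match
4 → no match
5 → no match
6 → no match
7 → no match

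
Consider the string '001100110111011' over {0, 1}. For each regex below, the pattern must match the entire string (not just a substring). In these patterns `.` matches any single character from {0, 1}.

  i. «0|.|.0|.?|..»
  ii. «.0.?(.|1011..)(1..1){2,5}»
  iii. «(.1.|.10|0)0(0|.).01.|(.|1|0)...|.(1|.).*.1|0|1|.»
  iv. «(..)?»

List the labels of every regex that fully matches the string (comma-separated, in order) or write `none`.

i → no match
ii → match
iii → match
iv → no match

ii, iii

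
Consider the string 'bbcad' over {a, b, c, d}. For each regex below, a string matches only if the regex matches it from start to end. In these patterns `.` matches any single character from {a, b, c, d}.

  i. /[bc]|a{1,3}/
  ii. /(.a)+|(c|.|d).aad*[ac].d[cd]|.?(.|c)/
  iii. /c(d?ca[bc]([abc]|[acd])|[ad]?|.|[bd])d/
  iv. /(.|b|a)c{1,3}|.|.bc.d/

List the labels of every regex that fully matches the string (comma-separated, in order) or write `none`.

i → no match
ii → no match
iii → no match — must start with 'c'
iv → match

iv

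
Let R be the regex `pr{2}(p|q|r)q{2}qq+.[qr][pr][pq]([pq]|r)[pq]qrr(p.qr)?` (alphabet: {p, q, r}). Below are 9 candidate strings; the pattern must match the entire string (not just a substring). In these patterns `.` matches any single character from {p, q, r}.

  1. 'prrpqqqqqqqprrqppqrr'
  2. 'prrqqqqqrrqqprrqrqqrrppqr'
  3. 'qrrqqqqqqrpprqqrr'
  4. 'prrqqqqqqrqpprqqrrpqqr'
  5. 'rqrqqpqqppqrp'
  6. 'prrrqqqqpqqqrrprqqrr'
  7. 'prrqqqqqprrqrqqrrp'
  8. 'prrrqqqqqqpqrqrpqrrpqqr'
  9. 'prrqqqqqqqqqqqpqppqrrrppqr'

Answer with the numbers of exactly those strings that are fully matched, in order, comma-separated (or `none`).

1 → match
2 → no match
3 → no match — must start with 'pr'
4 → match
5 → no match — must start with 'pr'
6 → no match
7 → no match
8 → match
9 → no match

1, 4, 8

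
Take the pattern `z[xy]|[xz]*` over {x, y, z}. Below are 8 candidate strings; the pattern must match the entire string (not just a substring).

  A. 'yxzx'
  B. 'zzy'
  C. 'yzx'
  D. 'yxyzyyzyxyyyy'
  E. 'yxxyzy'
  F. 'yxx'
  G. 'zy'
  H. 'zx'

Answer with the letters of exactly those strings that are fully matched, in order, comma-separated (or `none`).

G, H

A. 'yxzx' → no match
B. 'zzy' → no match
C. 'yzx' → no match
D → no match
E. 'yxxyzy' → no match
F. 'yxx' → no match
G. 'zy' → match
H. 'zx' → match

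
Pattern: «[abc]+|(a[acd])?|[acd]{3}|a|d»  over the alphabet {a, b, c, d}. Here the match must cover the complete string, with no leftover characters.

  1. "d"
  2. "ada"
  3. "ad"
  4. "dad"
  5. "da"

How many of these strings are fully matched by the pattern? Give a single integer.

1 → match
2 → match
3 → match
4 → match
5 → no match
Total matched: 4

4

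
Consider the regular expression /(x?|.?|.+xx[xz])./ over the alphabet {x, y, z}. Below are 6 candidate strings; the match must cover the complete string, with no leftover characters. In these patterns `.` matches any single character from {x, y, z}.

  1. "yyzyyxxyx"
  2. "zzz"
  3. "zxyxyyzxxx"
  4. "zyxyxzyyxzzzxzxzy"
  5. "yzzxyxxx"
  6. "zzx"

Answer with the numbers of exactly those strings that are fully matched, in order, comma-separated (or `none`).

none

1 → no match
2 → no match
3 → no match
4 → no match
5 → no match
6 → no match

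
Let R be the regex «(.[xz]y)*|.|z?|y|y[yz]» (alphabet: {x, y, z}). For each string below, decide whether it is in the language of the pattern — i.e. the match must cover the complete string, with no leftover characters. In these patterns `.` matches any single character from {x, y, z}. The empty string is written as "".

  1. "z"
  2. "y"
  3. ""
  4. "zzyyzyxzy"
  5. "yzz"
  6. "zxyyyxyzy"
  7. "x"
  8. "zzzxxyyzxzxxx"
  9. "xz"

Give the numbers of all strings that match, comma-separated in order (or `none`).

1, 2, 3, 4, 7

1. "z" → match
2. "y" → match
3. "" → match
4. "zzyyzyxzy" → match
5. "yzz" → no match
6. "zxyyyxyzy" → no match
7. "x" → match
8 → no match
9. "xz" → no match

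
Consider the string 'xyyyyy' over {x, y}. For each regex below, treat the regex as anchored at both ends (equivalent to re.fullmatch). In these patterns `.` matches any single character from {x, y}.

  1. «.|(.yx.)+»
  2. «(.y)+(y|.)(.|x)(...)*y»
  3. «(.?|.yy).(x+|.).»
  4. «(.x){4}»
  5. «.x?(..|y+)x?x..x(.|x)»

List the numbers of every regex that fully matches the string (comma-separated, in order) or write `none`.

3

1 → no match
2 → no match
3 → match
4 → no match — must end with 'x'
5 → no match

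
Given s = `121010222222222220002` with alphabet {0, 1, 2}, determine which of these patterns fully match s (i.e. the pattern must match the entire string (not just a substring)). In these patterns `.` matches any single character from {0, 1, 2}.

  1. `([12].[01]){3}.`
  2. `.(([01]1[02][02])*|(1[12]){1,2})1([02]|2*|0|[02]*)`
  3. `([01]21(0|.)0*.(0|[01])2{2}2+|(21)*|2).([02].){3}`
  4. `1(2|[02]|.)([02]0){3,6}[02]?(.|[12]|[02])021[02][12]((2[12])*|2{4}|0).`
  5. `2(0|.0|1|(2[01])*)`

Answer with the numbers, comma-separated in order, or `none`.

1 → no match
2 → no match
3 → match
4 → no match
5 → no match — must start with `2`

3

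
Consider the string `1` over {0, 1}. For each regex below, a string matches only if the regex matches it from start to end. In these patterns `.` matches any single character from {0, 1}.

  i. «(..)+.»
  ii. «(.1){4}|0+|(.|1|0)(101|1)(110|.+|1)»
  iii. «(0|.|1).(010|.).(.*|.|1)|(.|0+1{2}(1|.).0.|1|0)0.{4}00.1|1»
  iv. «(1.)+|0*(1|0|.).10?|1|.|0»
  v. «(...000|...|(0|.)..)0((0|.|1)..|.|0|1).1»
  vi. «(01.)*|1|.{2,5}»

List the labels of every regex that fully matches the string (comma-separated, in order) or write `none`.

iii, iv, vi

i → no match
ii → no match
iii → match
iv → match
v → no match
vi → match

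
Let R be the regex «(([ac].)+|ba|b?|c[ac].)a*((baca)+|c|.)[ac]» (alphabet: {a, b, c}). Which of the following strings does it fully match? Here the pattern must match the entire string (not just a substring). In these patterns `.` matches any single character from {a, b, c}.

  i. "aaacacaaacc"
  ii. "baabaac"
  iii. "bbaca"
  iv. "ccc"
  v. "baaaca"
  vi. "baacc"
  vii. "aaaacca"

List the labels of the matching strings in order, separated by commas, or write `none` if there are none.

i, v, vi

i → match
ii → no match
iii → no match
iv → no match
v → match
vi → match
vii → no match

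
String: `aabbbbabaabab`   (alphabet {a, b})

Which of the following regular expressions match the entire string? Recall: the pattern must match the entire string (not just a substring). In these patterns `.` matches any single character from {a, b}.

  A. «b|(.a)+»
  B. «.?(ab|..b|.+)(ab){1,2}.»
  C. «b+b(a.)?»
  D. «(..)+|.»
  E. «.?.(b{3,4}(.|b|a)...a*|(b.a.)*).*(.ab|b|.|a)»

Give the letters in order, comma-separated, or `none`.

E

A → no match
B → no match
C → no match — must start with `b`
D → no match
E → match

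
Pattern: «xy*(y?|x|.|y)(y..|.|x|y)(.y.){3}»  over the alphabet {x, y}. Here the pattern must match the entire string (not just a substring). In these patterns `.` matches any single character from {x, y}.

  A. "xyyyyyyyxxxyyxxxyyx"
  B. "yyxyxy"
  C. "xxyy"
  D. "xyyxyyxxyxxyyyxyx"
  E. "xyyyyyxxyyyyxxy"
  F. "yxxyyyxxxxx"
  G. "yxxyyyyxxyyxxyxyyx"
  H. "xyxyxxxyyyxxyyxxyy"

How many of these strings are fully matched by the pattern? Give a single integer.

A → no match
B → no match — must start with "x"
C → no match
D → no match
E → no match
F → no match — must start with "x"
G → no match — must start with "x"
H → no match
Total matched: 0

0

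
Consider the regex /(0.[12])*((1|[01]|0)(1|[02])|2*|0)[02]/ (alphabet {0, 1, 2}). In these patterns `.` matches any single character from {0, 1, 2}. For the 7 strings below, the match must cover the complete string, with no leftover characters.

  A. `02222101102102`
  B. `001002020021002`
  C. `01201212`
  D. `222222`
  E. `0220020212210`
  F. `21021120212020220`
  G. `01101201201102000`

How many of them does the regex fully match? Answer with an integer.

A → no match
B → no match
C. `01201212` → no match
D. `222222` → match
E → no match
F → no match
G → no match
Total matched: 1

1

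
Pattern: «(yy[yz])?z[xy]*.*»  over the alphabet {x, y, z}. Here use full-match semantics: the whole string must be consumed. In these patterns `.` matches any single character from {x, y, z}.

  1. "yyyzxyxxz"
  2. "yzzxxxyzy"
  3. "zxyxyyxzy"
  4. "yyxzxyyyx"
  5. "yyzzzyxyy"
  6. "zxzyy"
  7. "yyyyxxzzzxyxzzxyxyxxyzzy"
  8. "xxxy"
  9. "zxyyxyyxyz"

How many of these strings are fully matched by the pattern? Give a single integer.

1. "yyyzxyxxz" → match
2. "yzzxxxyzy" → no match
3. "zxyxyyxzy" → match
4. "yyxzxyyyx" → no match
5. "yyzzzyxyy" → match
6. "zxzyy" → match
7 → no match
8. "xxxy" → no match
9. "zxyyxyyxyz" → match
Total matched: 5

5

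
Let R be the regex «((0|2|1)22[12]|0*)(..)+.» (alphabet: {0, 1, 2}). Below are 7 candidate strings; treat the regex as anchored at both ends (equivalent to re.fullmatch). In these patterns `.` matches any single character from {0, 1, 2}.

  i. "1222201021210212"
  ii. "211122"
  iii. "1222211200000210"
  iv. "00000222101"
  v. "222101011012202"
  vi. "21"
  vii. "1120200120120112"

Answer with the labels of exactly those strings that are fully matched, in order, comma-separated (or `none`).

iv, v

i → no match
ii → no match
iii → no match
iv → match
v → match
vi → no match
vii → no match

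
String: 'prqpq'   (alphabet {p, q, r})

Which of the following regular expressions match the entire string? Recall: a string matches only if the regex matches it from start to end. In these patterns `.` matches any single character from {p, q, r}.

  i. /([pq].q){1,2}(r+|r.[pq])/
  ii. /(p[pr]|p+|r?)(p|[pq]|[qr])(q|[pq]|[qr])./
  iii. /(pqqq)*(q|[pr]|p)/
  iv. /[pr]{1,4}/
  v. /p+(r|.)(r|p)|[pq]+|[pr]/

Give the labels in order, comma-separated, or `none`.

i → no match
ii → match
iii → no match
iv → no match
v → no match

ii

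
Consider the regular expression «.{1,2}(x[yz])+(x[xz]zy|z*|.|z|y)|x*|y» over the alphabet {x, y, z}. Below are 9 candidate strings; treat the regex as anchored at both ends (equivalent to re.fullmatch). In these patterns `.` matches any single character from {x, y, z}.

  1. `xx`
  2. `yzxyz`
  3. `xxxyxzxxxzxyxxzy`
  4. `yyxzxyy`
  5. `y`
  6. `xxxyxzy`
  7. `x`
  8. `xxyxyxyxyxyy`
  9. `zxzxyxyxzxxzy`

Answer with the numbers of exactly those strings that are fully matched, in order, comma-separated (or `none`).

1. `xx` → match
2. `yzxyz` → match
3 → no match
4. `yyxzxyy` → match
5. `y` → match
6. `xxxyxzy` → match
7. `x` → match
8. `xxyxyxyxyxyy` → match
9 → match

1, 2, 4, 5, 6, 7, 8, 9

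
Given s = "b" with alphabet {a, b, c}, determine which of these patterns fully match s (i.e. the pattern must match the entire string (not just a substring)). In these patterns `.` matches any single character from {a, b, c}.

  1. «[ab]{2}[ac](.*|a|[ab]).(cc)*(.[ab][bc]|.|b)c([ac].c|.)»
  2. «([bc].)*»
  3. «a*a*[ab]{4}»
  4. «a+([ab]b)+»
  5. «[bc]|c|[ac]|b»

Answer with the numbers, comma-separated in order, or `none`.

5

1 → no match
2 → no match
3 → no match
4 → no match — must start with "a"
5 → match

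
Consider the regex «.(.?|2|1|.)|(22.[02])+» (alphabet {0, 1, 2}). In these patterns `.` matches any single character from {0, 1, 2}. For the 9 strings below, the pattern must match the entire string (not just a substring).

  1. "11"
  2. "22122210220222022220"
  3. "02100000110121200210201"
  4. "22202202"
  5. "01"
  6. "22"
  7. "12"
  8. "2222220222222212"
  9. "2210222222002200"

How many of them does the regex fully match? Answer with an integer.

1. "11" → match
2 → match
3 → no match
4. "22202202" → match
5. "01" → match
6. "22" → match
7. "12" → match
8 → match
9 → match
Total matched: 8

8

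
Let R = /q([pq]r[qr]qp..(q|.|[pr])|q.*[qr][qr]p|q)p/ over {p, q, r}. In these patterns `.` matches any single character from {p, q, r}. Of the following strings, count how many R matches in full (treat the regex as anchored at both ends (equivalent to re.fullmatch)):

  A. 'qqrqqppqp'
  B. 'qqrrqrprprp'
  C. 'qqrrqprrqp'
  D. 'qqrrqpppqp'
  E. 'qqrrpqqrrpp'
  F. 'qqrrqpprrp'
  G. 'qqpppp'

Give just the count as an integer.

4

A → no match
B → no match
C → match
D → match
E → match
F → match
G → no match
Total matched: 4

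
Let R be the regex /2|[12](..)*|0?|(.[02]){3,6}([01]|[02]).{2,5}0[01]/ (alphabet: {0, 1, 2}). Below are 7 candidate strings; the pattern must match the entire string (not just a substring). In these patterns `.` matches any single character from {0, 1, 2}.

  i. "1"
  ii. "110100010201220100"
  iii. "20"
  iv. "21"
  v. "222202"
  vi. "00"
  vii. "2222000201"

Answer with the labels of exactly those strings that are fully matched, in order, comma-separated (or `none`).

i → match
ii → no match
iii → no match
iv → no match
v → no match
vi → no match
vii → no match

i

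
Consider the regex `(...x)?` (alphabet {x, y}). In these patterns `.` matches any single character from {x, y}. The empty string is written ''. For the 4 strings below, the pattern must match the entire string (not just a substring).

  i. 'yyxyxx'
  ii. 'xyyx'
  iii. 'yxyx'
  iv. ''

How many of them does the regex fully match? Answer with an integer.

i → no match
ii → match
iii → match
iv → match
Total matched: 3

3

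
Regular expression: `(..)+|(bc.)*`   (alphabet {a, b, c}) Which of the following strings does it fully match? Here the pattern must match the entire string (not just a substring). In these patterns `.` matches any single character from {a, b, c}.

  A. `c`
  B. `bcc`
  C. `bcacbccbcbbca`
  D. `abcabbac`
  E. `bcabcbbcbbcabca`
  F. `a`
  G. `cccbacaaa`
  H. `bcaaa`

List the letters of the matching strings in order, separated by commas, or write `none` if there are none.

A. `c` → no match
B. `bcc` → match
C → no match
D. `abcabbac` → match
E → match
F. `a` → no match
G. `cccbacaaa` → no match
H. `bcaaa` → no match

B, D, E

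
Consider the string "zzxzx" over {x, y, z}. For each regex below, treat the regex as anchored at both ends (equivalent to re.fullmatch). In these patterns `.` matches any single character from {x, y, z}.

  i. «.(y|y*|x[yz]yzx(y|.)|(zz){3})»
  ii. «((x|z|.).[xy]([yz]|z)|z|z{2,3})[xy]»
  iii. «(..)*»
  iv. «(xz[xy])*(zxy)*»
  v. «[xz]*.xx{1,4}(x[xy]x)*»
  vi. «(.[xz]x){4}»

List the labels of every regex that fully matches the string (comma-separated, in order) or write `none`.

ii

i → no match
ii → match
iii → no match
iv → no match
v → no match
vi → no match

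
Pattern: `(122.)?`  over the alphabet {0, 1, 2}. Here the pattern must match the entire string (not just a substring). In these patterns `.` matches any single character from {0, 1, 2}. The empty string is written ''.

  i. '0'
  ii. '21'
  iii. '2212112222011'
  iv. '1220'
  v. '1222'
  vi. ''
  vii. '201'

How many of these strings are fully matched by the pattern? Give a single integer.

i → no match
ii → no match
iii → no match
iv → match
v → match
vi → match
vii → no match
Total matched: 3

3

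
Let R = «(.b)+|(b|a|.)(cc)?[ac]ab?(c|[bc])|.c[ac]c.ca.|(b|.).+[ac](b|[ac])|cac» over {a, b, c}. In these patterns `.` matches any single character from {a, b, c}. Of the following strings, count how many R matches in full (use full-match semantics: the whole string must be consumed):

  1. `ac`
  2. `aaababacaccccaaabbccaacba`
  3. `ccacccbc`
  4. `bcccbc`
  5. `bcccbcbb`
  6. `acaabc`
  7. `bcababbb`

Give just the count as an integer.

1. `ac` → no match
2 → no match
3. `ccacccbc` → no match
4. `bcccbc` → no match
5. `bcccbcbb` → no match
6. `acaabc` → no match
7. `bcababbb` → no match
Total matched: 0

0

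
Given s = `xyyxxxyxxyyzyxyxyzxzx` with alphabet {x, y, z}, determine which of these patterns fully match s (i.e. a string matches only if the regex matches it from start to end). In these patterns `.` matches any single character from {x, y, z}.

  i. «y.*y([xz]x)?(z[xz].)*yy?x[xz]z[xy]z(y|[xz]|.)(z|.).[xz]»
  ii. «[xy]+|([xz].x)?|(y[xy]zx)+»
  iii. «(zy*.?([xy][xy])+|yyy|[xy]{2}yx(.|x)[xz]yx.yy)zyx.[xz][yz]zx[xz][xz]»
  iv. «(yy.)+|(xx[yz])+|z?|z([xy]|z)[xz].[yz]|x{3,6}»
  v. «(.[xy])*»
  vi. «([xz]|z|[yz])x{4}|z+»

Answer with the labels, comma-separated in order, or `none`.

iii

i → no match — must start with `y`
ii → no match
iii → match
iv → no match
v → no match
vi → no match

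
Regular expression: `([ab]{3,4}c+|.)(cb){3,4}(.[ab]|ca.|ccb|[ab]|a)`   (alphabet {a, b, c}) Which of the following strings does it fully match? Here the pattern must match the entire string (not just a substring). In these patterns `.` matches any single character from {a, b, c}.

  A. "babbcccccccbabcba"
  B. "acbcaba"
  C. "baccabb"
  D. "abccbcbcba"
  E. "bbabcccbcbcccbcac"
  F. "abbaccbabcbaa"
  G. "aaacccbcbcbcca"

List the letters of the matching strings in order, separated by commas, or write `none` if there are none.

A → no match
B. "acbcaba" → no match
C. "baccabb" → no match
D. "abccbcbcba" → no match
E → no match
F → no match
G → no match

none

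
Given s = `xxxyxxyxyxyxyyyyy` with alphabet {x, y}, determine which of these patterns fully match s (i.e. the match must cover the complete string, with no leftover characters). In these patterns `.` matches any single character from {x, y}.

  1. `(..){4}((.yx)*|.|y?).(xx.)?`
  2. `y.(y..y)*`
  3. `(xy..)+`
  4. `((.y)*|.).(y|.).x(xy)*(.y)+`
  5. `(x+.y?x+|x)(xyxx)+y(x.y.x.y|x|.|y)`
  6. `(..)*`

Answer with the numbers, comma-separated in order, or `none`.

1 → no match
2 → no match — must start with `y`
3 → no match — must start with `xy`
4 → match
5 → no match
6 → no match

4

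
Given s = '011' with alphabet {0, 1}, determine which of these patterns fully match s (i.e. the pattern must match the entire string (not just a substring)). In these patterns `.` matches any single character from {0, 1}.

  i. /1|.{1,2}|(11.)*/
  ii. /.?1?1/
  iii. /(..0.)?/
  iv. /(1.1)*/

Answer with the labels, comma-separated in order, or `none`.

i → no match
ii → match
iii → no match
iv → no match

ii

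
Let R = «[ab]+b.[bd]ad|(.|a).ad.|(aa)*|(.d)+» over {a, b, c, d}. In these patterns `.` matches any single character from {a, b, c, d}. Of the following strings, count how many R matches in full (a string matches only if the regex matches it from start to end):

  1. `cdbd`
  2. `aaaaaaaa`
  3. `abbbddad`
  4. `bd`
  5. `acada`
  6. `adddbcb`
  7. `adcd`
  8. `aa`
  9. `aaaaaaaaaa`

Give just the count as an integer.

8

1. `cdbd` → match
2. `aaaaaaaa` → match
3. `abbbddad` → match
4. `bd` → match
5. `acada` → match
6. `adddbcb` → no match
7. `adcd` → match
8. `aa` → match
9. `aaaaaaaaaa` → match
Total matched: 8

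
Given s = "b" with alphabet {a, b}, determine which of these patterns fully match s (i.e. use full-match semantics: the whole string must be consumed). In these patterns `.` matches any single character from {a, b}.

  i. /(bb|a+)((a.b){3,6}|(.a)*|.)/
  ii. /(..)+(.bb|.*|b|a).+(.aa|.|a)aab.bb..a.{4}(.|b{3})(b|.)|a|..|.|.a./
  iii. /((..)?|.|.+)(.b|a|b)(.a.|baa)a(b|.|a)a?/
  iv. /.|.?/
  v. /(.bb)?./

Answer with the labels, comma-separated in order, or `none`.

i → no match
ii → match
iii → no match
iv → match
v → match

ii, iv, v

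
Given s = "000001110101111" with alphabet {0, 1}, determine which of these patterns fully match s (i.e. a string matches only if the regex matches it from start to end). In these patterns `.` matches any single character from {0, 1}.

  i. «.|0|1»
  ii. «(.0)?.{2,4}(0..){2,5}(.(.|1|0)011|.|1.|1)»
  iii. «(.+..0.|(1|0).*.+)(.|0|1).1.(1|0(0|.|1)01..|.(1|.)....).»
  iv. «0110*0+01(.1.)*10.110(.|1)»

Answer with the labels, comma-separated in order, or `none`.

i → no match
ii → no match
iii → match
iv → no match — must start with "011"

iii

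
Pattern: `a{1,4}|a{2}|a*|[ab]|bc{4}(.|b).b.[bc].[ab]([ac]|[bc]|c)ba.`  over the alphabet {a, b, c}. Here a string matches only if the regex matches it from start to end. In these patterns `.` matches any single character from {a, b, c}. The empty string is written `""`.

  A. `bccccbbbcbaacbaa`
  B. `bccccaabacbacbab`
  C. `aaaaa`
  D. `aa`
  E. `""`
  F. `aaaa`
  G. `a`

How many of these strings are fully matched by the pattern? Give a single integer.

7

A → match
B → match
C. `aaaaa` → match
D. `aa` → match
E. `""` → match
F. `aaaa` → match
G. `a` → match
Total matched: 7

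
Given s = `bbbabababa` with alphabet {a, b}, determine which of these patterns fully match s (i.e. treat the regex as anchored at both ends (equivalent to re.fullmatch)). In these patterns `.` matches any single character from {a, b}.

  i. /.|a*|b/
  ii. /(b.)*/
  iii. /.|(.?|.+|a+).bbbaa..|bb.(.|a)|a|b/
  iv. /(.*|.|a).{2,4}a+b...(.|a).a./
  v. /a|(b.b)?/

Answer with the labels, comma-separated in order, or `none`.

ii

i → no match
ii → match
iii → no match
iv → no match
v → no match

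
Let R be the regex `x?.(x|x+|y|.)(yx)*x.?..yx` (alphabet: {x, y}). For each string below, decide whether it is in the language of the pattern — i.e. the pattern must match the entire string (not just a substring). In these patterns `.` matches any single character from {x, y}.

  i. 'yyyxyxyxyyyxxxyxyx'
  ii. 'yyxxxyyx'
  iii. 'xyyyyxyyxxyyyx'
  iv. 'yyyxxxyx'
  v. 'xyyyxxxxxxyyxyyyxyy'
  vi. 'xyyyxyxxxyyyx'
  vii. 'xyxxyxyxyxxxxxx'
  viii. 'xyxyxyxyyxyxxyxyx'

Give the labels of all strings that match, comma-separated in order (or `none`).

i → no match
ii → match
iii → no match
iv → no match
v → no match — must end with 'yx'
vi → match
vii → no match — must end with 'yx'
viii → no match

ii, vi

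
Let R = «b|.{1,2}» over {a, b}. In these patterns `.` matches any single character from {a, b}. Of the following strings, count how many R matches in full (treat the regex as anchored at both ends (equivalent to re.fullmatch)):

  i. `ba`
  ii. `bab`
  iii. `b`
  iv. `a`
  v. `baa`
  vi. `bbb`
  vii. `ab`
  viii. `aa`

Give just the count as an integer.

i. `ba` → match
ii. `bab` → no match
iii. `b` → match
iv. `a` → match
v. `baa` → no match
vi. `bbb` → no match
vii. `ab` → match
viii. `aa` → match
Total matched: 5

5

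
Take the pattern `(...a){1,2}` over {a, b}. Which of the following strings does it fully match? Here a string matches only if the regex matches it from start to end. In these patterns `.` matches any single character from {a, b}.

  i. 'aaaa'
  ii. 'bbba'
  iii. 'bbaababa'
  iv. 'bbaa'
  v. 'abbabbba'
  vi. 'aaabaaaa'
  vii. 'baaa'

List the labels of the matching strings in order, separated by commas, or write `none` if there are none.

i, ii, iii, iv, v, vii

i → match
ii → match
iii → match
iv → match
v → match
vi → no match
vii → match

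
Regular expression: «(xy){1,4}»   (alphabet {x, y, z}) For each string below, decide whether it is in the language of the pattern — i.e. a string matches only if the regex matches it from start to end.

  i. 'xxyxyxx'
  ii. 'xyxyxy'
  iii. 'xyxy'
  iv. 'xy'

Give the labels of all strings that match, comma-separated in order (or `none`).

i → no match — must start with 'xy'
ii → match
iii → match
iv → match

ii, iii, iv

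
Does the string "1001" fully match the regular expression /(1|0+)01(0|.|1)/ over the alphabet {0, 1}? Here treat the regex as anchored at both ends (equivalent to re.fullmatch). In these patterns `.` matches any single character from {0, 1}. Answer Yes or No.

No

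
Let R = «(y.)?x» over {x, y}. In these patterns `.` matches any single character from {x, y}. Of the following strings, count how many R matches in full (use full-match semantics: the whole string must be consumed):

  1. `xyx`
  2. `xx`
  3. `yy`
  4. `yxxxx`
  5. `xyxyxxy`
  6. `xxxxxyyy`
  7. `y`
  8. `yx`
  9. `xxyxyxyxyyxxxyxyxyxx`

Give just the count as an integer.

0

1 → no match
2 → no match
3 → no match — must end with `x`
4 → no match
5 → no match — must end with `x`
6 → no match — must end with `x`
7 → no match — must end with `x`
8 → no match
9 → no match
Total matched: 0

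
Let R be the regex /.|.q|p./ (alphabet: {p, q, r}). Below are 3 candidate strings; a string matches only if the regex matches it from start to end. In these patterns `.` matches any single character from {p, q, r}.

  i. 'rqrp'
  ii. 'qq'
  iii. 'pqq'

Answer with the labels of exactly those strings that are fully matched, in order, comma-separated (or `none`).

ii

i. 'rqrp' → no match
ii. 'qq' → match
iii. 'pqq' → no match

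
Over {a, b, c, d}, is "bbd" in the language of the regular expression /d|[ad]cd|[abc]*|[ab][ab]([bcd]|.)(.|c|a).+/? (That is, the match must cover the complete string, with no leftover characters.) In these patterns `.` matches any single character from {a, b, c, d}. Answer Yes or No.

No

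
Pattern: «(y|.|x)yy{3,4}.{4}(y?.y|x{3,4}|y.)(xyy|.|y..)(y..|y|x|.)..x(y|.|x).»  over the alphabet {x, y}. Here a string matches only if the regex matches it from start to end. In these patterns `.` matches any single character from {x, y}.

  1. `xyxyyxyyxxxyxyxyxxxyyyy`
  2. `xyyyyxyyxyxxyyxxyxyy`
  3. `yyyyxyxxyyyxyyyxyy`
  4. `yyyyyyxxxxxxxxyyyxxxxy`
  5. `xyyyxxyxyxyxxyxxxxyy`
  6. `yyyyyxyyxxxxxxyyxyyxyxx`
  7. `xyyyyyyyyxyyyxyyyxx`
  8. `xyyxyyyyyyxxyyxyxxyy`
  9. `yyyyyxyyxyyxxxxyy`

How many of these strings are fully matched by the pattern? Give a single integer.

2

1 → no match
2 → match
3 → no match
4 → match
5 → no match
6 → no match
7 → no match
8 → no match
9 → no match
Total matched: 2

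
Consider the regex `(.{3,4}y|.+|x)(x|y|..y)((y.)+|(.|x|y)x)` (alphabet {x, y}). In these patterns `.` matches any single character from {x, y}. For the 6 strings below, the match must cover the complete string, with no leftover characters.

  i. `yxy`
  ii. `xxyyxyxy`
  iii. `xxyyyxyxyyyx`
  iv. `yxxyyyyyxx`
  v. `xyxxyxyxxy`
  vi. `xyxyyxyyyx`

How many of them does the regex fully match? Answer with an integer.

i → no match
ii → no match
iii → match
iv → match
v → no match
vi → match
Total matched: 3

3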